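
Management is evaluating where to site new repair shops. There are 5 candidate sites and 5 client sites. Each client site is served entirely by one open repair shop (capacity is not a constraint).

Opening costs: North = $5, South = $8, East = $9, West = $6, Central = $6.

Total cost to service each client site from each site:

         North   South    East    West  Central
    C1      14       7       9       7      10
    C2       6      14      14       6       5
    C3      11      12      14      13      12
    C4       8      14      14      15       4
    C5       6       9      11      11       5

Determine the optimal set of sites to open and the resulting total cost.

Open Central only; minimum total cost 42.

For any fixed open set, each client site goes to its cheapest open site; total = fixed + service.
{Central}: C1→Central 10, C2→Central 5, C3→Central 12, C4→Central 4, C5→Central 5. Service 36; fixed 6; total 42.
{West, Central}: C1→West 7, C2→Central 5, C3→Central 12, C4→Central 4, C5→Central 5. Service 33; fixed 12; total 45.
{North, Central}: C1→Central 10, C2→Central 5, C3→North 11, C4→Central 4, C5→Central 5. Service 35; fixed 11; total 46.
{North, South, East, West, Central}: service 32 + fixed 34 = 66
No other subset beats 42.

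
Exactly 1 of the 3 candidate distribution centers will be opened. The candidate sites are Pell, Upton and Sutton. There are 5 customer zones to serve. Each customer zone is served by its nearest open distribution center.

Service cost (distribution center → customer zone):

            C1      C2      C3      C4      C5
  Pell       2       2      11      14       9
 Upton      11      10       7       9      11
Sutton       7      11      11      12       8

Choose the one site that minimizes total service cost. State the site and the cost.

With exactly 1 open, each customer zone uses its cheapest among the chosen.
{Pell}: C1→Pell 2, C2→Pell 2, C3→Pell 11, C4→Pell 14, C5→Pell 9. Service cost 38.
{Upton}: service cost 48
{Sutton}: service cost 49
Among all 3 size-1 choices, {Pell} is lowest.

Choose Pell only; total service cost 38.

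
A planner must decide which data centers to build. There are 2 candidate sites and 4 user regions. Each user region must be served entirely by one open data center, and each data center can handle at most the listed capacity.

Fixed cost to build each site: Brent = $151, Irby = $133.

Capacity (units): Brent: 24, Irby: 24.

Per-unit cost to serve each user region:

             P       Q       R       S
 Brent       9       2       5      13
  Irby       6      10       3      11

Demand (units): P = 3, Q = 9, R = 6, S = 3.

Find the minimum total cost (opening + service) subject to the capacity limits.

Open {Brent}: P→Brent 9·3=27, Q→Brent 2·9=18, R→Brent 5·6=30, S→Brent 13·3=39.
Loads: Brent carries 21/24. Service 114; fixed 151; total 265.
Next best feasible plan costs 292.

Minimum total cost: 265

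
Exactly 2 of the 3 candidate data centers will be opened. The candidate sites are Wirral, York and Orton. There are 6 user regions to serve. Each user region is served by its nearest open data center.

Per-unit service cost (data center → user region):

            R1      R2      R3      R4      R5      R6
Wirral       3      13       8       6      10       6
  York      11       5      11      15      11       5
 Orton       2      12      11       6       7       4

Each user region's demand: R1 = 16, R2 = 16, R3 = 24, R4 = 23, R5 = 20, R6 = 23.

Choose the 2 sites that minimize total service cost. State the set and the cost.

With exactly 2 open, each user region uses its cheapest among the chosen.
{York, Orton}: R1→Orton 2·16=32, R2→York 5·16=80, R3→York 11·24=264, R4→Orton 6·23=138, R5→Orton 7·20=140, R6→Orton 4·23=92. Service cost 746.
{Wirral, York}: service cost 773
{Wirral, Orton}: service cost 786
Among all 3 size-2 choices, {York, Orton} is lowest.

Choose York and Orton; total service cost 746.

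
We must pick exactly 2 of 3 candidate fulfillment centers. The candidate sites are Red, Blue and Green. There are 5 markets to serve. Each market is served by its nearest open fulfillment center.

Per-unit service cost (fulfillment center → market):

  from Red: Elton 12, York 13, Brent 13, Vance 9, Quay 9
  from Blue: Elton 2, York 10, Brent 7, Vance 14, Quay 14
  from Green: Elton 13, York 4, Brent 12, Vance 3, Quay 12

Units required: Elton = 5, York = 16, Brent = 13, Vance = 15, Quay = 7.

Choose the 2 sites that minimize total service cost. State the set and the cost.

Choose Blue and Green; total service cost 294.

With exactly 2 open, each market uses its cheapest among the chosen.
{Blue, Green}: Elton→Blue 2·5=10, York→Green 4·16=64, Brent→Blue 7·13=91, Vance→Green 3·15=45, Quay→Green 12·7=84. Service cost 294.
{Red, Green}: service cost 388
{Red, Blue}: service cost 459
Among all 3 size-2 choices, {Blue, Green} is lowest.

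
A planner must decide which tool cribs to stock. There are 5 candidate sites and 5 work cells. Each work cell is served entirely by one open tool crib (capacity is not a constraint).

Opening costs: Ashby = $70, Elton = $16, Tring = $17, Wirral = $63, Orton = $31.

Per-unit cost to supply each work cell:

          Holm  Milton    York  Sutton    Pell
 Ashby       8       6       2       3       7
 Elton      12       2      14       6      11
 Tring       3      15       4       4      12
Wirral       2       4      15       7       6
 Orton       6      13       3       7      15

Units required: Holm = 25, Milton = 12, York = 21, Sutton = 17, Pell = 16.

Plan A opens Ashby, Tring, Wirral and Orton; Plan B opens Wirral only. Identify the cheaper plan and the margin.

Plan A: {Ashby, Tring, Wirral, Orton}: Holm→Wirral 2·25=50, Milton→Wirral 4·12=48, York→Ashby 2·21=42, Sutton→Ashby 3·17=51, Pell→Wirral 6·16=96. Service 287; fixed 181; total 468.
Plan B: {Wirral}: Holm→Wirral 2·25=50, Milton→Wirral 4·12=48, York→Wirral 15·21=315, Sutton→Wirral 7·17=119, Pell→Wirral 6·16=96. Service 628; fixed 63; total 691.
Difference: |468 − 691| = 223.

Plan A is cheaper by 223.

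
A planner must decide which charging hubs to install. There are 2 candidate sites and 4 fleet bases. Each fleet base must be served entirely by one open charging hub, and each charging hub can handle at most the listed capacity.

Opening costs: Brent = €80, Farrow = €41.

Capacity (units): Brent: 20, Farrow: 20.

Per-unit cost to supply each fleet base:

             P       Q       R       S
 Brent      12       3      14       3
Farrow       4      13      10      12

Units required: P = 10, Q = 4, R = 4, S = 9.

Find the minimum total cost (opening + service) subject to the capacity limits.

Open {Brent, Farrow}: P→Farrow 4·10=40, Q→Brent 3·4=12, R→Farrow 10·4=40, S→Brent 3·9=27.
Loads: Brent carries 13/20, Farrow carries 14/20. Service 119; fixed 121; total 240.
Next best feasible plan costs 256.

Minimum total cost: 240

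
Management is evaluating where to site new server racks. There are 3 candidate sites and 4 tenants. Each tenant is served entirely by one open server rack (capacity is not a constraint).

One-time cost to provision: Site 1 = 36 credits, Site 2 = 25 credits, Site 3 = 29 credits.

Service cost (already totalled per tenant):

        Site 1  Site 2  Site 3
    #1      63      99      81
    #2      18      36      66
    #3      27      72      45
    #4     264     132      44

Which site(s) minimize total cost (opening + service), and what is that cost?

For any fixed open set, each tenant goes to its cheapest open site; total = fixed + service.
{Site 1, Site 3}: #1→Site 1 63, #2→Site 1 18, #3→Site 1 27, #4→Site 3 44. Service 152; fixed 65; total 217.
{Site 1, Site 2, Site 3}: #1→Site 1 63, #2→Site 1 18, #3→Site 1 27, #4→Site 3 44. Service 152; fixed 90; total 242.
{Site 2, Site 3}: service 206 + fixed 54 = 260
{Site 2}: #1→Site 2 99, #2→Site 2 36, #3→Site 2 72, #4→Site 2 132. Service 339; fixed 25; total 364.
No other subset beats 217.

Open Site 1 and Site 3; minimum total cost 217.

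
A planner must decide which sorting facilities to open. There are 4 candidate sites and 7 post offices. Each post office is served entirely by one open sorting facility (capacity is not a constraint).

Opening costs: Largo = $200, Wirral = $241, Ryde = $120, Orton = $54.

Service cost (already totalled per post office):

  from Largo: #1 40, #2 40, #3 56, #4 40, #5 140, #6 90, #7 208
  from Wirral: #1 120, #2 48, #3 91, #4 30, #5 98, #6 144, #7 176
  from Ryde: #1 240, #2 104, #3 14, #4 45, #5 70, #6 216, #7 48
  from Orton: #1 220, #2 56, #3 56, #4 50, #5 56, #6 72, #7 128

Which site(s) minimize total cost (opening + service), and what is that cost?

For any fixed open set, each post office goes to its cheapest open site; total = fixed + service.
{Largo, Ryde}: #1→Largo 40, #2→Largo 40, #3→Ryde 14, #4→Largo 40, #5→Ryde 70, #6→Largo 90, #7→Ryde 48. Service 342; fixed 320; total 662.
{Largo, Ryde, Orton}: service 310 + fixed 374 = 684
{Ryde, Orton}: service 511 + fixed 174 = 685
{Largo, Wirral, Ryde, Orton}: service 300 + fixed 615 = 915
No other subset beats 662.

Open Largo and Ryde; minimum total cost 662.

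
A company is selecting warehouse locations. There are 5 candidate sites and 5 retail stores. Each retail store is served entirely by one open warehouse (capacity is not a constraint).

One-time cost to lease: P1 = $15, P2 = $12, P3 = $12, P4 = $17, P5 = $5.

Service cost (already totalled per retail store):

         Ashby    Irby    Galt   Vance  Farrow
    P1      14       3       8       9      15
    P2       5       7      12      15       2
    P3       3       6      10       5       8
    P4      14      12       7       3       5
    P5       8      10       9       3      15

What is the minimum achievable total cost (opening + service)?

For any fixed open set, each retail store goes to its cheapest open site; total = fixed + service.
{P2, P5}: Ashby→P2 5, Irby→P2 7, Galt→P5 9, Vance→P5 3, Farrow→P2 2. Service 26; fixed 17; total 43.
{P3}: Ashby→P3 3, Irby→P3 6, Galt→P3 10, Vance→P3 5, Farrow→P3 8. Service 32; fixed 12; total 44.
{P3, P5}: service 29 + fixed 17 = 46
{P1, P2, P3, P4, P5}: service 18 + fixed 61 = 79
No other subset beats 43.

Minimum total cost: 43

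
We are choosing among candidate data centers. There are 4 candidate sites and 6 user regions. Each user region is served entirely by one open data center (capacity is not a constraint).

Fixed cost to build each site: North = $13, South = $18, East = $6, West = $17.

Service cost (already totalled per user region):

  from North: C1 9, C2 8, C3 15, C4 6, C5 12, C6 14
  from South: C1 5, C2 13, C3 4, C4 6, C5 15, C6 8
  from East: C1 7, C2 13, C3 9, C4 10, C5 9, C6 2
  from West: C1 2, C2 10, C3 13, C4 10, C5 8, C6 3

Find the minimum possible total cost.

For any fixed open set, each user region goes to its cheapest open site; total = fixed + service.
{East}: C1→East 7, C2→East 13, C3→East 9, C4→East 10, C5→East 9, C6→East 2. Service 50; fixed 6; total 56.
{North, East}: service 41 + fixed 19 = 60
{South, East}: service 39 + fixed 24 = 63
{North, South, East, West}: C1→West 2, C2→North 8, C3→South 4, C4→North 6, C5→West 8, C6→East 2. Service 30; fixed 54; total 84.
(All 15 nonempty subsets were checked; East only is lowest.)

Minimum total cost: 56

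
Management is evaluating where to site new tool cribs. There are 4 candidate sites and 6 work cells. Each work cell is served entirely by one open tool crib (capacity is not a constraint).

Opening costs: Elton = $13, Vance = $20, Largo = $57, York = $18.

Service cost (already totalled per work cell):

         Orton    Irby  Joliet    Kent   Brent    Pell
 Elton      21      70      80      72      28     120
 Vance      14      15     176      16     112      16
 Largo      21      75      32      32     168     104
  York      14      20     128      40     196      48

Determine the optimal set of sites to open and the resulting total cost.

For any fixed open set, each work cell goes to its cheapest open site; total = fixed + service.
{Elton, Vance}: Orton→Vance 14, Irby→Vance 15, Joliet→Elton 80, Kent→Vance 16, Brent→Elton 28, Pell→Vance 16. Service 169; fixed 33; total 202.
{Elton, Vance, Largo}: Orton→Vance 14, Irby→Vance 15, Joliet→Largo 32, Kent→Vance 16, Brent→Elton 28, Pell→Vance 16. Service 121; fixed 90; total 211.
{Elton, Vance, York}: Orton→Vance 14, Irby→Vance 15, Joliet→Elton 80, Kent→Vance 16, Brent→Elton 28, Pell→Vance 16. Service 169; fixed 51; total 220.
{Elton, Vance, Largo, York}: service 121 + fixed 108 = 229
(All 15 nonempty subsets were checked; Elton and Vance is lowest.)

Open Elton and Vance; minimum total cost 202.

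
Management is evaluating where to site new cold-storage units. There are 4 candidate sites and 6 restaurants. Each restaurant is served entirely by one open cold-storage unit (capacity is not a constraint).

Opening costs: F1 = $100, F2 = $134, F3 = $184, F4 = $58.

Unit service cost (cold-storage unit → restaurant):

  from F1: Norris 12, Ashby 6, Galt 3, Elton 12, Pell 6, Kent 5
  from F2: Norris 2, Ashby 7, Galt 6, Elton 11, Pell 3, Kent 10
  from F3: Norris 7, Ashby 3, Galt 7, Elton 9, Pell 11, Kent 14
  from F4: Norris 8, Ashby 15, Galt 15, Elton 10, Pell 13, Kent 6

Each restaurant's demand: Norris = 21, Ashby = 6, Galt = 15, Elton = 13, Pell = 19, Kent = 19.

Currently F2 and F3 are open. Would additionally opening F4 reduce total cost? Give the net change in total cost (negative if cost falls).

Yes — net change −18 (cost falls by 18).

Current service cost with {F2, F3}: 514.
Adding F4: each restaurant re-picks its cheapest; new service cost 438, saving 76.
Extra fixed cost: 58. Net change = 58 − 76 = -18.
(Totals: 832 → 814.)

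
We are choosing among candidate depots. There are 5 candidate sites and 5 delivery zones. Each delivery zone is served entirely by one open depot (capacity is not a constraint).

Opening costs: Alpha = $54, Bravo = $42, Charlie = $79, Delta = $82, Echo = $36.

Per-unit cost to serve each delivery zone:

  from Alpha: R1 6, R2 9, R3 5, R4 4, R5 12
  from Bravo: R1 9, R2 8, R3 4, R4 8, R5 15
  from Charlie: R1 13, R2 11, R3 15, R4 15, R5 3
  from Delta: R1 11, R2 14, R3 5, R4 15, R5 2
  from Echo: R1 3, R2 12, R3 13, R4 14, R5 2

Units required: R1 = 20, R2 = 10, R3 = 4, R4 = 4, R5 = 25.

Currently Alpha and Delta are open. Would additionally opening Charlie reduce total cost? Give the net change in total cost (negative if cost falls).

No — net change +79 (cost rises by 79).

Current service cost with {Alpha, Delta}: 296.
Adding Charlie: each delivery zone re-picks its cheapest; new service cost 296, saving 0.
Extra fixed cost: 79. Net change = 79 − 0 = 79.
(Totals: 432 → 511.)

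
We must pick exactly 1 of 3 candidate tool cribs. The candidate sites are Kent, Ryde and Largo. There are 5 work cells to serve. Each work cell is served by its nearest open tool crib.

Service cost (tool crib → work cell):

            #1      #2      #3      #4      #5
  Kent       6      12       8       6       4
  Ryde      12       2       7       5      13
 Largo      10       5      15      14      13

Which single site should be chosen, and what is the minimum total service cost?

With exactly 1 open, each work cell uses its cheapest among the chosen.
{Kent}: #1→Kent 6, #2→Kent 12, #3→Kent 8, #4→Kent 6, #5→Kent 4. Service cost 36.
{Ryde}: service cost 39
{Largo}: service cost 57
Among all 3 size-1 choices, {Kent} is lowest.

Choose Kent only; total service cost 36.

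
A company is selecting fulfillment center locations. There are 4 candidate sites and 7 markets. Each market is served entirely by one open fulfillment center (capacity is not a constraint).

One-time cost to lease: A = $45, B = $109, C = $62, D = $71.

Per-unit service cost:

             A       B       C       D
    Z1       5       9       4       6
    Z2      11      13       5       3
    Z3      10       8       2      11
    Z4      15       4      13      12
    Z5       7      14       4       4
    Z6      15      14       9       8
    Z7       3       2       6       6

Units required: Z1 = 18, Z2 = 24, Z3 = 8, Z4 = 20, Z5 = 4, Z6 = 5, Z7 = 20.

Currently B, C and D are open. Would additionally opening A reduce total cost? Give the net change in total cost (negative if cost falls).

Current service cost with {B, C, D}: 336.
Adding A: each market re-picks its cheapest; new service cost 336, saving 0.
Extra fixed cost: 45. Net change = 45 − 0 = 45.
(Totals: 578 → 623.)

No — net change +45 (cost rises by 45).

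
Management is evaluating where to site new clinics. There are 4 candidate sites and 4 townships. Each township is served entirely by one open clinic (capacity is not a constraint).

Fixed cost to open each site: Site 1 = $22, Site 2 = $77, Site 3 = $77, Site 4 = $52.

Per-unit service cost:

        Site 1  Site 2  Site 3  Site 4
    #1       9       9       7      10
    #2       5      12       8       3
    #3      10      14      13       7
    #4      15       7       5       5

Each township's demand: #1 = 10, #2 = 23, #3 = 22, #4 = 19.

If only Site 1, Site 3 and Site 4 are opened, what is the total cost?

Each township is assigned to its cheapest site among the open ones.
{Site 1, Site 3, Site 4}: #1→Site 3 7·10=70, #2→Site 4 3·23=69, #3→Site 4 7·22=154, #4→Site 3 5·19=95. Service 388; fixed 151; total 539.

Total cost: 539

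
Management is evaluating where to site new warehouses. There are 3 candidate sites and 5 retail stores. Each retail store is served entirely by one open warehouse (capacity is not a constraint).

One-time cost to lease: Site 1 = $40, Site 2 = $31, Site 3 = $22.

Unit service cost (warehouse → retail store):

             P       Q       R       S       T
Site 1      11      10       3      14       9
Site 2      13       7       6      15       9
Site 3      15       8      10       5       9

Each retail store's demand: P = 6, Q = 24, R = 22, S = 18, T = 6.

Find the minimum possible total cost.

Minimum total cost: 530

For any fixed open set, each retail store goes to its cheapest open site; total = fixed + service.
{Site 1, Site 3}: P→Site 1 11·6=66, Q→Site 3 8·24=192, R→Site 1 3·22=66, S→Site 3 5·18=90, T→Site 1 9·6=54. Service 468; fixed 62; total 530.
{Site 1, Site 2, Site 3}: service 444 + fixed 93 = 537
{Site 2, Site 3}: service 522 + fixed 53 = 575
{Site 3}: P→Site 3 15·6=90, Q→Site 3 8·24=192, R→Site 3 10·22=220, S→Site 3 5·18=90, T→Site 3 9·6=54. Service 646; fixed 22; total 668.
No other subset beats 530.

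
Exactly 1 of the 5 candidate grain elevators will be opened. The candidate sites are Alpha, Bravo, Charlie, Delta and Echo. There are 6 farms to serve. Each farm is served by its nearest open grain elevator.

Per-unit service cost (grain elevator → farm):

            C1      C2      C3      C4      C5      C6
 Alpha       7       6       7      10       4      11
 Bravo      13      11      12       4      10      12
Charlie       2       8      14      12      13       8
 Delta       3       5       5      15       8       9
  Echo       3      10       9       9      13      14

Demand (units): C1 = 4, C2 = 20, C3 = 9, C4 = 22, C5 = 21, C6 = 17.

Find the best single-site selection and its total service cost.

Choose Alpha only; total service cost 702.

With exactly 1 open, each farm uses its cheapest among the chosen.
{Alpha}: C1→Alpha 7·4=28, C2→Alpha 6·20=120, C3→Alpha 7·9=63, C4→Alpha 10·22=220, C5→Alpha 4·21=84, C6→Alpha 11·17=187. Service cost 702.
{Delta}: service cost 808
{Bravo}: service cost 882
Among all 5 size-1 choices, {Alpha} is lowest.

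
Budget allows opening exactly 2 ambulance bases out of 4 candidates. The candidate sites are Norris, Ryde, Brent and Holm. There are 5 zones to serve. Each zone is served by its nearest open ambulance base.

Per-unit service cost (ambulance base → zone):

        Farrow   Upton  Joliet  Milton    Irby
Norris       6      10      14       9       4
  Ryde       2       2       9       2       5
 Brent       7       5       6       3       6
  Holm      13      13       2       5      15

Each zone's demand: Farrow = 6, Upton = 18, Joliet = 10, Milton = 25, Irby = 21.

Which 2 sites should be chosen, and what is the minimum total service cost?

Choose Ryde and Holm; total service cost 223.

With exactly 2 open, each zone uses its cheapest among the chosen.
{Ryde, Holm}: Farrow→Ryde 2·6=12, Upton→Ryde 2·18=36, Joliet→Holm 2·10=20, Milton→Ryde 2·25=50, Irby→Ryde 5·21=105. Service cost 223.
{Ryde, Brent}: service cost 263
{Norris, Ryde}: service cost 272
Among all 6 size-2 choices, {Ryde, Holm} is lowest.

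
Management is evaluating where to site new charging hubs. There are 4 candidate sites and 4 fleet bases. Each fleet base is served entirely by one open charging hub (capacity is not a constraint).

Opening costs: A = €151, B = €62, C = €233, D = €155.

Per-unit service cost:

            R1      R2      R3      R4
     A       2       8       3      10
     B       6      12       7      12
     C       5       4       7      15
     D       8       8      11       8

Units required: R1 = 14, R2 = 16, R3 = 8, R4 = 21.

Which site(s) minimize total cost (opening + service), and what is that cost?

For any fixed open set, each fleet base goes to its cheapest open site; total = fixed + service.
{A}: R1→A 2·14=28, R2→A 8·16=128, R3→A 3·8=24, R4→A 10·21=210. Service 390; fixed 151; total 541.
{A, B}: service 390 + fixed 213 = 603
{B}: service 584 + fixed 62 = 646
{A, B, C, D}: R1→A 2·14=28, R2→C 4·16=64, R3→A 3·8=24, R4→D 8·21=168. Service 284; fixed 601; total 885.
No other subset beats 541.

Open A only; minimum total cost 541.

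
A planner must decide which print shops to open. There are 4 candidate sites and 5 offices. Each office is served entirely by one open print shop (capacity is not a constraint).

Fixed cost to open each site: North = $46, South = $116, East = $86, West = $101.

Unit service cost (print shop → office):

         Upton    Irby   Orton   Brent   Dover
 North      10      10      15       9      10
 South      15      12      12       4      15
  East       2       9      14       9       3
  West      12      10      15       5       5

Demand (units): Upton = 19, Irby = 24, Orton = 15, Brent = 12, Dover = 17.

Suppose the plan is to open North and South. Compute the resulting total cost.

Each office is assigned to its cheapest site among the open ones.
{North, South}: Upton→North 10·19=190, Irby→North 10·24=240, Orton→South 12·15=180, Brent→South 4·12=48, Dover→North 10·17=170. Service 828; fixed 162; total 990.

Total cost: 990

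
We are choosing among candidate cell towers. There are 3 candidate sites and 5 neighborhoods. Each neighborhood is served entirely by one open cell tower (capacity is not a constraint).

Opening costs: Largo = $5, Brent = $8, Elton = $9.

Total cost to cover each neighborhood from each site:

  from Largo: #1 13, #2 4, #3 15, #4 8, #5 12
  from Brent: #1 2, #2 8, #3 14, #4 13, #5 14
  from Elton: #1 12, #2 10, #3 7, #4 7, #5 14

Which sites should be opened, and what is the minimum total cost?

For any fixed open set, each neighborhood goes to its cheapest open site; total = fixed + service.
{Largo, Brent}: #1→Brent 2, #2→Largo 4, #3→Brent 14, #4→Largo 8, #5→Largo 12. Service 40; fixed 13; total 53.
{Largo, Brent, Elton}: #1→Brent 2, #2→Largo 4, #3→Elton 7, #4→Elton 7, #5→Largo 12. Service 32; fixed 22; total 54.
{Brent, Elton}: #1→Brent 2, #2→Brent 8, #3→Elton 7, #4→Elton 7, #5→Brent 14. Service 38; fixed 17; total 55.
{Largo}: #1→Largo 13, #2→Largo 4, #3→Largo 15, #4→Largo 8, #5→Largo 12. Service 52; fixed 5; total 57.
No other subset beats 53.

Open Largo and Brent; minimum total cost 53.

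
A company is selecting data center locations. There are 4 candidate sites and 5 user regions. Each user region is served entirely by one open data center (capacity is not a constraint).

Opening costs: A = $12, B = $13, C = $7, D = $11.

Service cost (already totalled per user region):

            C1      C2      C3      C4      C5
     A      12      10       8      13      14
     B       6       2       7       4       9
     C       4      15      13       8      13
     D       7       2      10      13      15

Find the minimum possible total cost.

For any fixed open set, each user region goes to its cheapest open site; total = fixed + service.
{B}: C1→B 6, C2→B 2, C3→B 7, C4→B 4, C5→B 9. Service 28; fixed 13; total 41.
{B, C}: service 26 + fixed 20 = 46
{B, D}: C1→B 6, C2→B 2, C3→B 7, C4→B 4, C5→B 9. Service 28; fixed 24; total 52.
{A, B, C, D}: service 26 + fixed 43 = 69
No other subset beats 41.

Minimum total cost: 41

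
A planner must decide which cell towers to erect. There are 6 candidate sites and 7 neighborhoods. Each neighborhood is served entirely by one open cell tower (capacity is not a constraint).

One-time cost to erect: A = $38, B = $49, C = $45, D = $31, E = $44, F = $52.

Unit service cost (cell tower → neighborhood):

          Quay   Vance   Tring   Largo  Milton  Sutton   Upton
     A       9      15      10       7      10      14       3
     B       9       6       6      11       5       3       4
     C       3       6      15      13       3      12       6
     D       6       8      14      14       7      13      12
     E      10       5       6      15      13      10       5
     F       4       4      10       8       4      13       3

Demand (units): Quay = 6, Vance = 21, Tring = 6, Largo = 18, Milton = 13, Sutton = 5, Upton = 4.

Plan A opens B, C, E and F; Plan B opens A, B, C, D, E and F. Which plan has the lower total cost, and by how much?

Plan A: {B, C, E, F}: Quay→C 3·6=18, Vance→F 4·21=84, Tring→B 6·6=36, Largo→F 8·18=144, Milton→C 3·13=39, Sutton→B 3·5=15, Upton→F 3·4=12. Service 348; fixed 190; total 538.
Plan B: {A, B, C, D, E, F}: Quay→C 3·6=18, Vance→F 4·21=84, Tring→B 6·6=36, Largo→A 7·18=126, Milton→C 3·13=39, Sutton→B 3·5=15, Upton→A 3·4=12. Service 330; fixed 259; total 589.
Difference: |538 − 589| = 51.

Plan A is cheaper by 51.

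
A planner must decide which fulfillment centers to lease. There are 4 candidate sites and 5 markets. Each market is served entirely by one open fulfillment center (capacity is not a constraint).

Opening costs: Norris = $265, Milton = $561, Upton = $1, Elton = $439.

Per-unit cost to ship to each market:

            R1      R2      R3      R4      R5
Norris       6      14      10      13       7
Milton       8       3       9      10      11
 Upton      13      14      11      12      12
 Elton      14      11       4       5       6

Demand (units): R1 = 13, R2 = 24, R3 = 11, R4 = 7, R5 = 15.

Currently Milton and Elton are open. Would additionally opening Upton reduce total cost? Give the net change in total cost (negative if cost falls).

Current service cost with {Milton, Elton}: 345.
Adding Upton: each market re-picks its cheapest; new service cost 345, saving 0.
Extra fixed cost: 1. Net change = 1 − 0 = 1.
(Totals: 1345 → 1346.)

No — net change +1 (cost rises by 1).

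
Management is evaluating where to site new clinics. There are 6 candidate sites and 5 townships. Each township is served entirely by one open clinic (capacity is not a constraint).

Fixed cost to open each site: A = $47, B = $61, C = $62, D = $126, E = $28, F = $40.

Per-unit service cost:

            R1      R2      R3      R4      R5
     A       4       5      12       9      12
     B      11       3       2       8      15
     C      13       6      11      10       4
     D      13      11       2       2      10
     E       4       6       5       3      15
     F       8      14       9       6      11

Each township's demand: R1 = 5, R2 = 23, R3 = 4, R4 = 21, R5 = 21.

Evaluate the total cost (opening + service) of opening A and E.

Each township is assigned to its cheapest site among the open ones.
{A, E}: R1→A 4·5=20, R2→A 5·23=115, R3→E 5·4=20, R4→E 3·21=63, R5→A 12·21=252. Service 470; fixed 75; total 545.

Total cost: 545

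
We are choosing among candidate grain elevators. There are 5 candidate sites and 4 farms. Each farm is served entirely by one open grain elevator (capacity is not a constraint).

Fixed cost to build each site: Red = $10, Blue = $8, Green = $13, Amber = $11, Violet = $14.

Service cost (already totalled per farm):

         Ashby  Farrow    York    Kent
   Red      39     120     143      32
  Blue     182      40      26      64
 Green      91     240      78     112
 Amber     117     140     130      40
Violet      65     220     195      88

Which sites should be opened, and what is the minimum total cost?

Open Red and Blue; minimum total cost 155.

For any fixed open set, each farm goes to its cheapest open site; total = fixed + service.
{Red, Blue}: Ashby→Red 39, Farrow→Blue 40, York→Blue 26, Kent→Red 32. Service 137; fixed 18; total 155.
{Red, Blue, Amber}: Ashby→Red 39, Farrow→Blue 40, York→Blue 26, Kent→Red 32. Service 137; fixed 29; total 166.
{Red, Blue, Green}: service 137 + fixed 31 = 168
{Red, Blue, Green, Amber, Violet}: service 137 + fixed 56 = 193
No other subset beats 155.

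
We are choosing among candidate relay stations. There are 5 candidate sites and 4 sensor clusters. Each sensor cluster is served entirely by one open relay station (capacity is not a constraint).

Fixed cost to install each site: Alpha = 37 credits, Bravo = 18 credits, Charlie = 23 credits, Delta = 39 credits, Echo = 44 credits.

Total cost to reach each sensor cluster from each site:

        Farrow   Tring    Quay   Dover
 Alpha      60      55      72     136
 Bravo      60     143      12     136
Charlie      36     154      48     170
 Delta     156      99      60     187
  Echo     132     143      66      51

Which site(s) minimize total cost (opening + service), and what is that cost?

For any fixed open set, each sensor cluster goes to its cheapest open site; total = fixed + service.
{Alpha, Bravo, Charlie, Echo}: Farrow→Charlie 36, Tring→Alpha 55, Quay→Bravo 12, Dover→Echo 51. Service 154; fixed 122; total 276.
{Alpha, Bravo, Echo}: service 178 + fixed 99 = 277
{Alpha, Charlie, Echo}: service 190 + fixed 104 = 294
{Alpha, Bravo, Charlie, Delta, Echo}: service 154 + fixed 161 = 315
No other subset beats 276.

Open Alpha, Bravo, Charlie and Echo; minimum total cost 276.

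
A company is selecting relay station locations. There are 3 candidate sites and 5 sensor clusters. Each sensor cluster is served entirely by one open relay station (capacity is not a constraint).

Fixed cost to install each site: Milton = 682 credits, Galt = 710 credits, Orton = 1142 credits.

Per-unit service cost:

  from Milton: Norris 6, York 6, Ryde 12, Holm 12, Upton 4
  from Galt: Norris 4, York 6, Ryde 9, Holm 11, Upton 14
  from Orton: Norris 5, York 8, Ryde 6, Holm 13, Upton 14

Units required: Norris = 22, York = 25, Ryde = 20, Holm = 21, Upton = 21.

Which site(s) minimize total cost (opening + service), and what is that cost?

For any fixed open set, each sensor cluster goes to its cheapest open site; total = fixed + service.
{Milton}: Norris→Milton 6·22=132, York→Milton 6·25=150, Ryde→Milton 12·20=240, Holm→Milton 12·21=252, Upton→Milton 4·21=84. Service 858; fixed 682; total 1540.
{Galt}: Norris→Galt 4·22=88, York→Galt 6·25=150, Ryde→Galt 9·20=180, Holm→Galt 11·21=231, Upton→Galt 14·21=294. Service 943; fixed 710; total 1653.
{Milton, Galt}: Norris→Galt 4·22=88, York→Milton 6·25=150, Ryde→Galt 9·20=180, Holm→Galt 11·21=231, Upton→Milton 4·21=84. Service 733; fixed 1392; total 2125.
{Milton, Galt, Orton}: service 673 + fixed 2534 = 3207
No other subset beats 1540.

Open Milton only; minimum total cost 1540.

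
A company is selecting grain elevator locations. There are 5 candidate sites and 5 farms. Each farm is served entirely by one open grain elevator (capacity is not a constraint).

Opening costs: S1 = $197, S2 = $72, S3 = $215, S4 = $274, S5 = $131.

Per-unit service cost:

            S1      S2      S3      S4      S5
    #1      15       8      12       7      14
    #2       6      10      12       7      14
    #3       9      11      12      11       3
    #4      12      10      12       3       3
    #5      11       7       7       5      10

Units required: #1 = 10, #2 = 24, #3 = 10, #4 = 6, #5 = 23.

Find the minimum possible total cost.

Minimum total cost: 723

For any fixed open set, each farm goes to its cheapest open site; total = fixed + service.
{S2}: #1→S2 8·10=80, #2→S2 10·24=240, #3→S2 11·10=110, #4→S2 10·6=60, #5→S2 7·23=161. Service 651; fixed 72; total 723.
{S2, S5}: service 529 + fixed 203 = 732
{S4}: service 481 + fixed 274 = 755
{S1, S2, S3, S4, S5}: service 377 + fixed 889 = 1266
No other subset beats 723.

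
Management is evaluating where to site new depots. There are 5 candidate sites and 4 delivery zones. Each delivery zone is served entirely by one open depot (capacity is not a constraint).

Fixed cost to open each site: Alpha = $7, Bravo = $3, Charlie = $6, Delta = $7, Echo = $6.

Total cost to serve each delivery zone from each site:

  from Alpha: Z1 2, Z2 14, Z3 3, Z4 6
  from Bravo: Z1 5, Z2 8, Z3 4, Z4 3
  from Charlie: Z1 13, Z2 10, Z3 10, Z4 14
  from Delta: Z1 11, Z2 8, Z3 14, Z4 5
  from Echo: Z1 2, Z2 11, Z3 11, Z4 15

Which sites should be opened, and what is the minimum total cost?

For any fixed open set, each delivery zone goes to its cheapest open site; total = fixed + service.
{Bravo}: Z1→Bravo 5, Z2→Bravo 8, Z3→Bravo 4, Z4→Bravo 3. Service 20; fixed 3; total 23.
{Alpha, Bravo}: service 16 + fixed 10 = 26
{Bravo, Echo}: service 17 + fixed 9 = 26
{Alpha, Bravo, Charlie, Delta, Echo}: Z1→Alpha 2, Z2→Bravo 8, Z3→Alpha 3, Z4→Bravo 3. Service 16; fixed 29; total 45.
No other subset beats 23.

Open Bravo only; minimum total cost 23.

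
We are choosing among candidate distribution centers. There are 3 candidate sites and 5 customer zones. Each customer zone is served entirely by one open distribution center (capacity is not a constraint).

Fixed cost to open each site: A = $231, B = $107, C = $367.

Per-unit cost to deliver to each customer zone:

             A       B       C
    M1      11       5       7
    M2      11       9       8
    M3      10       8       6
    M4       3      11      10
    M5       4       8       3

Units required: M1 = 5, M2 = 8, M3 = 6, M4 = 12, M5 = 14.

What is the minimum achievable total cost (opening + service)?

For any fixed open set, each customer zone goes to its cheapest open site; total = fixed + service.
{B}: M1→B 5·5=25, M2→B 9·8=72, M3→B 8·6=48, M4→B 11·12=132, M5→B 8·14=112. Service 389; fixed 107; total 496.
{A}: service 295 + fixed 231 = 526
{A, B}: service 237 + fixed 338 = 575
{A, B, C}: M1→B 5·5=25, M2→C 8·8=64, M3→C 6·6=36, M4→A 3·12=36, M5→C 3·14=42. Service 203; fixed 705; total 908.
No other subset beats 496.

Minimum total cost: 496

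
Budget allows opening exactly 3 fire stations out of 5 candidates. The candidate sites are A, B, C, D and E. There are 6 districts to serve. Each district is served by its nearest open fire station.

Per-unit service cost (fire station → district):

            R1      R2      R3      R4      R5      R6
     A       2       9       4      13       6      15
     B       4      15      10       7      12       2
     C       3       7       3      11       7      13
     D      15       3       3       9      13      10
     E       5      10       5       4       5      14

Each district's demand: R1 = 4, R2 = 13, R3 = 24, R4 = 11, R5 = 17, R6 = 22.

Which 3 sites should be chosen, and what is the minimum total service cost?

Choose B, D and E; total service cost 300.

With exactly 3 open, each district uses its cheapest among the chosen.
{B, D, E}: R1→B 4·4=16, R2→D 3·13=39, R3→D 3·24=72, R4→E 4·11=44, R5→E 5·17=85, R6→B 2·22=44. Service cost 300.
{A, B, D}: service cost 342
{B, C, E}: service cost 348
Among all 10 size-3 choices, {B, D, E} is lowest.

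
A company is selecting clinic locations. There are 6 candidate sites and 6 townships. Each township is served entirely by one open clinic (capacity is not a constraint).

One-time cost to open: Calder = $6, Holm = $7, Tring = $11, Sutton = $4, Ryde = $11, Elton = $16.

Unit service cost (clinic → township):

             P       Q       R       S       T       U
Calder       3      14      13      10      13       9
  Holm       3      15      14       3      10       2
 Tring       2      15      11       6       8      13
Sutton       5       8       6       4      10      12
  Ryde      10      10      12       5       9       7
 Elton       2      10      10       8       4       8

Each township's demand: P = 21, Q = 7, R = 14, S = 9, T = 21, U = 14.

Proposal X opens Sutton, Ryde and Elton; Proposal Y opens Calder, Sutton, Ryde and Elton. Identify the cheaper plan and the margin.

Proposal X is cheaper by 6.

Proposal X: {Sutton, Ryde, Elton}: P→Elton 2·21=42, Q→Sutton 8·7=56, R→Sutton 6·14=84, S→Sutton 4·9=36, T→Elton 4·21=84, U→Ryde 7·14=98. Service 400; fixed 31; total 431.
Proposal Y: {Calder, Sutton, Ryde, Elton}: P→Elton 2·21=42, Q→Sutton 8·7=56, R→Sutton 6·14=84, S→Sutton 4·9=36, T→Elton 4·21=84, U→Ryde 7·14=98. Service 400; fixed 37; total 437.
Difference: |431 − 437| = 6.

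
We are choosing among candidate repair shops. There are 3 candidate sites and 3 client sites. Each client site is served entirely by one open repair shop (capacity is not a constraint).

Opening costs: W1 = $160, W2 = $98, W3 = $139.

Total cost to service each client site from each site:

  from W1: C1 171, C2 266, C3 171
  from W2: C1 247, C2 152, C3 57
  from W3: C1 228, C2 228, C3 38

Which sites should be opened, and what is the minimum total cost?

Open W2 only; minimum total cost 554.

For any fixed open set, each client site goes to its cheapest open site; total = fixed + service.
{W2}: C1→W2 247, C2→W2 152, C3→W2 57. Service 456; fixed 98; total 554.
{W3}: C1→W3 228, C2→W3 228, C3→W3 38. Service 494; fixed 139; total 633.
{W1, W2}: service 380 + fixed 258 = 638
{W1, W2, W3}: service 361 + fixed 397 = 758
No other subset beats 554.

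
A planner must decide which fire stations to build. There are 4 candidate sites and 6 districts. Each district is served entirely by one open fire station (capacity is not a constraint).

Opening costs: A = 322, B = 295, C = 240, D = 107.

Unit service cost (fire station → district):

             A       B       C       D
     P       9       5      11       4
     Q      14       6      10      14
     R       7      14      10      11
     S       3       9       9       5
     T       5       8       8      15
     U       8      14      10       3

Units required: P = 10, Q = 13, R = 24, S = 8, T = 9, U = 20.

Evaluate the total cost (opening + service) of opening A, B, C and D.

Each district is assigned to its cheapest site among the open ones.
{A, B, C, D}: P→D 4·10=40, Q→B 6·13=78, R→A 7·24=168, S→A 3·8=24, T→A 5·9=45, U→D 3·20=60. Service 415; fixed 964; total 1379.

Total cost: 1379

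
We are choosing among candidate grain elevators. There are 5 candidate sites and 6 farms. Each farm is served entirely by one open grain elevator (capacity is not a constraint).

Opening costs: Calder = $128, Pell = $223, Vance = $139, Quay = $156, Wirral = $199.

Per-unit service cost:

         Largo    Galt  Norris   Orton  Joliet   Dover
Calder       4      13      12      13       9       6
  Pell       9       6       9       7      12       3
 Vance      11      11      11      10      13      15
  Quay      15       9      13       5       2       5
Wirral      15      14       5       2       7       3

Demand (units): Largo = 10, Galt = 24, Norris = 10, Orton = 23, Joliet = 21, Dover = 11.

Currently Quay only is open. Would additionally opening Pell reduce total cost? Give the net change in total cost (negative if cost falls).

Current service cost with {Quay}: 708.
Adding Pell: each farm re-picks its cheapest; new service cost 514, saving 194.
Extra fixed cost: 223. Net change = 223 − 194 = 29.
(Totals: 864 → 893.)

No — net change +29 (cost rises by 29).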